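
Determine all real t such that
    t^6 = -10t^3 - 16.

t = -2 or t = -1.2599

Let u = t^3. The equation becomes u^2 + 10u + 16 = 0.
Factor: (u + 2)(u + 8) = 0, so u = -2 or u = -8.
t^3 = -2 gives t = -(2)^(1/3) ~= -1.2599.
t^3 = -8 gives t = -2.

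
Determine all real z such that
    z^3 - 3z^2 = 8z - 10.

Rearrange: z^3 - 3z^2 - 8z + 10 = 0.
Possible rational roots are divisors of 10. Testing z = 1 gives 0, so (z - 1) is a factor.
Divide: z^3 - 3z^2 - 8z + 10 = (z - 1)(z^2 - 2z - 10).
Apply the quadratic formula to z^2 - 2z - 10 = 0: z = (2 +/- sqrt(44))/2, i.e. z ~= 4.3166 or z ~= -2.3166.

z = -2.3166 or z = 1 or z = 4.3166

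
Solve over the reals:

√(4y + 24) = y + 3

Square both sides: 4y + 24 = (y + 3)².
Expand and rearrange: y² + 2y - 15 = 0.
Solving gives y = 3 or y = -5.
Check each candidate in the original equation:
  y = 3: √(36) = 6, while y + 3 = 6 — valid.
  y = -5: √(4) = 2, while y + 3 = -2 — extraneous.

y = 3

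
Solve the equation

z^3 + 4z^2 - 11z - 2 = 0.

z = -5.8284 or z = -0.1716 or z = 2

Possible rational roots are divisors of -2. Testing z = 2 gives 0, so (z - 2) is a factor.
Divide: z^3 + 4z^2 - 11z - 2 = (z - 2)(z^2 + 6z + 1).
Apply the quadratic formula to z^2 + 6z + 1 = 0: z = (-6 +/- sqrt(32))/2, i.e. z ~= -0.1716 or z ~= -5.8284.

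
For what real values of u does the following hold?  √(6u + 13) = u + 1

u = 6

Square both sides: 6u + 13 = (u + 1)².
Expand and rearrange: u² - 4u - 12 = 0.
Solving gives u = 6 or u = -2.
Check each candidate in the original equation:
  u = 6: √(49) = 7, while u + 1 = 7 — valid.
  u = -2: √(1) = 1, while u + 1 = -1 — extraneous.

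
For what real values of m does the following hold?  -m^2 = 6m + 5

Bring every term to one side: -m^2 - 6m - 5 = 0.
Factor: -1(m + 5)(m + 1) = 0.
So m = -5 or m = -1.

m = -5 or m = -1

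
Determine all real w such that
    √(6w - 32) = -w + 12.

Square both sides: 6w - 32 = (-w + 12)².
Expand and rearrange: w² - 30w + 176 = 0.
Solving gives w = 22 or w = 8.
Check each candidate in the original equation:
  w = 22: √(100) = 10, while -w + 12 = -10 — extraneous.
  w = 8: √(16) = 4, while -w + 12 = 4 — valid.

w = 8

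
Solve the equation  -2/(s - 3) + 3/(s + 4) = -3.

Multiply both sides by (s - 3)(s + 4):
-2(s + 4) + 3(s - 3) = -3(s - 3)(s + 4).
Expand and collect terms: -3s^2 - 4s + 53 = 0.
By the quadratic formula, s = (4 +/- sqrt(652)) / -6, so s ~= -4.9224 or s ~= 3.589.
Neither value makes a denominator zero (s != 3, s != -4), so both are valid.

s = -4.9224 or s = 3.589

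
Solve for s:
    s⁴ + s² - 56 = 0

s = -2.6458 or s = 2.6458

Let u = s². The equation becomes u² + u - 56 = 0.
Factor: (u - 7)(u + 8) = 0, so u = 7 or u = -8.
s² = 7 gives s = ±√(7) ≈ ±2.6458.
s² = -8 < 0 has no real solution.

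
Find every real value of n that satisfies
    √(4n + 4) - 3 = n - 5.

Isolate the radical: √(4n + 4) = n - 2.
Square both sides: 4n + 4 = (n - 2)².
Expand and rearrange: n² - 8n = 0.
Solving gives n = 8 or n = 0.
Check each candidate in the original equation:
  n = 8: √(36) = 6, while n - 2 = 6 — valid.
  n = 0: √(4) = 2, while n - 2 = -2 — extraneous.

n = 8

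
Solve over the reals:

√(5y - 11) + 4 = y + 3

y = 3 or y = 4

Isolate the radical: √(5y - 11) = y - 1.
Square both sides: 5y - 11 = (y - 1)².
Expand and rearrange: y² - 7y + 12 = 0.
Solving gives y = 4 or y = 3.
Check each candidate in the original equation:
  y = 4: √(9) = 3, while y - 1 = 3 — valid.
  y = 3: √(4) = 2, while y - 1 = 2 — valid.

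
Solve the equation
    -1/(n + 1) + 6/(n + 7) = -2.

Multiply both sides by (n + 1)(n + 7):
-(n + 7) + 6(n + 1) = -2(n + 1)(n + 7).
Expand and collect terms: -2n² - 21n - 13 = 0.
By the quadratic formula, n = (21 ± √337) / -4, so n ≈ -9.8394 or n ≈ -0.6606.
Neither value makes a denominator zero (n ≠ -1, n ≠ -7), so both are valid.

n = -9.8394 or n = -0.6606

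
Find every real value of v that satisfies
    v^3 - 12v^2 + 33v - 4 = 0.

v = 0.127 or v = 4 or v = 7.873

Possible rational roots are divisors of -4. Testing v = 4 gives 0, so (v - 4) is a factor.
Divide: v^3 - 12v^2 + 33v - 4 = (v - 4)(v^2 - 8v + 1).
Apply the quadratic formula to v^2 - 8v + 1 = 0: v = (8 +/- sqrt(60))/2, i.e. v ~= 7.873 or v ~= 0.127.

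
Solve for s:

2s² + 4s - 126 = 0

Factor: 2(s + 9)(s - 7) = 0.
So s = -9 or s = 7.

s = -9 or s = 7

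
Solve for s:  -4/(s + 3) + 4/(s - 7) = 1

s = -6.0623 or s = 10.0623

Multiply both sides by (s + 3)(s - 7):
-4(s - 7) + 4(s + 3) = (s + 3)(s - 7).
Expand and collect terms: s^2 - 4s - 61 = 0.
By the quadratic formula, s = (4 +/- sqrt(260)) / 2, so s ~= 10.0623 or s ~= -6.0623.
Neither value makes a denominator zero (s != -3, s != 7), so both are valid.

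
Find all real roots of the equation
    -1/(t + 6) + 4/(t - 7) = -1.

Multiply both sides by (t + 6)(t - 7):
-(t - 7) + 4(t + 6) = -(t + 6)(t - 7).
Expand and collect terms: -t^2 - 2t + 11 = 0.
By the quadratic formula, t = (2 +/- sqrt(48)) / -2, so t ~= -4.4641 or t ~= 2.4641.
Neither value makes a denominator zero (t != -6, t != 7), so both are valid.

t = -4.4641 or t = 2.4641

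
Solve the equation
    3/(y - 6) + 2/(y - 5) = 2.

y = 5.3139 or y = 8.1861

Multiply both sides by (y - 6)(y - 5):
3(y - 5) + 2(y - 6) = 2(y - 6)(y - 5).
Expand and collect terms: 2y^2 - 27y + 87 = 0.
By the quadratic formula, y = (27 +/- sqrt(33)) / 4, so y ~= 8.1861 or y ~= 5.3139.
Neither value makes a denominator zero (y != 6, y != 5), so both are valid.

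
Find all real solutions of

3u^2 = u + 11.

u = -1.7554 or u = 2.0888

Rearrange to standard form: 3u^2 - u - 11 = 0.
Discriminant: (-1)^2 - 4*3*(-11) = 133.
Quadratic formula: u = (1 +/- sqrt(133)) / 6.
So u = 1/6 + sqrt(133)/6 ~= 2.0888 or u = 1/6 - sqrt(133)/6 ~= -1.7554.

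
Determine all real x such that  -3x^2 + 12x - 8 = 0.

x = 0.8453 or x = 3.1547

Discriminant: (12)^2 - 4*(-3)*(-8) = 48.
Quadratic formula: x = (-12 +/- sqrt(48)) / (-6).
So x = 2 - 2*sqrt(3)/3 ~= 0.8453 or x = 2*sqrt(3)/3 + 2 ~= 3.1547.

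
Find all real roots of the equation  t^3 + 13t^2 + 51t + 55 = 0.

t = -6.2361 or t = -5 or t = -1.7639

Possible rational roots are divisors of 55. Testing t = -5 gives 0, so (t + 5) is a factor.
Divide: t^3 + 13t^2 + 51t + 55 = (t + 5)(t^2 + 8t + 11).
Apply the quadratic formula to t^2 + 8t + 11 = 0: t = (-8 +/- sqrt(20))/2, i.e. t ~= -1.7639 or t ~= -6.2361.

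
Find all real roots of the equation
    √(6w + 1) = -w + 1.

Square both sides: 6w + 1 = (-w + 1)².
Expand and rearrange: w² - 8w = 0.
Solving gives w = 8 or w = 0.
Check each candidate in the original equation:
  w = 8: √(49) = 7, while -w + 1 = -7 — extraneous.
  w = 0: √(1) = 1, while -w + 1 = 1 — valid.

w = 0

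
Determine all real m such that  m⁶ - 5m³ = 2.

Let u = m³. The equation becomes u² - 5u - 2 = 0.
By the quadratic formula, u = 5/2 + √(33)/2 or u = 5/2 - √(33)/2.
m³ = 5/2 + √(33)/2 gives m = ∛(5/2 + √(33)/2) ≈ 1.7514.
m³ = 5/2 - √(33)/2 gives m = -∛(-5/2 + √(33)/2) ≈ -0.7194.

m = -0.7194 or m = 1.7514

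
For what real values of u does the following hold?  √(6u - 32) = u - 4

Square both sides: 6u - 32 = (u - 4)².
Expand and rearrange: u² - 14u + 48 = 0.
Solving gives u = 8 or u = 6.
Check each candidate in the original equation:
  u = 8: √(16) = 4, while u - 4 = 4 — valid.
  u = 6: √(4) = 2, while u - 4 = 2 — valid.

u = 6 or u = 8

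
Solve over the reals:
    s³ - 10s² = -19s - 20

Rearrange: s³ - 10s² + 19s + 20 = 0.
Possible rational roots are divisors of 20. Testing s = 4 gives 0, so (s - 4) is a factor.
Divide: s³ - 10s² + 19s + 20 = (s - 4)(s² - 6s - 5).
Apply the quadratic formula to s² - 6s - 5 = 0: s = (6 ± √56)/2, i.e. s ≈ 6.7417 or s ≈ -0.7417.

s = -0.7417 or s = 4 or s = 6.7417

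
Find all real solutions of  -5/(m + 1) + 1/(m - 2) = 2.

m = -3.2839 or m = 2.2839

Multiply both sides by (m + 1)(m - 2):
-5(m - 2) + (m + 1) = 2(m + 1)(m - 2).
Expand and collect terms: 2m² + 2m - 15 = 0.
By the quadratic formula, m = (-2 ± √124) / 4, so m ≈ 2.2839 or m ≈ -3.2839.
Neither value makes a denominator zero (m ≠ -1, m ≠ 2), so both are valid.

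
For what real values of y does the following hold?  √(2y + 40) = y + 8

y = -2

Square both sides: 2y + 40 = (y + 8)².
Expand and rearrange: y² + 14y + 24 = 0.
Solving gives y = -2 or y = -12.
Check each candidate in the original equation:
  y = -2: √(36) = 6, while y + 8 = 6 — valid.
  y = -12: √(16) = 4, while y + 8 = -4 — extraneous.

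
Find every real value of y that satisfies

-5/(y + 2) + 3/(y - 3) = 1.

y = -5.7202 or y = 4.7202

Multiply both sides by (y + 2)(y - 3):
-5(y - 3) + 3(y + 2) = (y + 2)(y - 3).
Expand and collect terms: y^2 + y - 27 = 0.
By the quadratic formula, y = (-1 +/- sqrt(109)) / 2, so y ~= 4.7202 or y ~= -5.7202.
Neither value makes a denominator zero (y != -2, y != 3), so both are valid.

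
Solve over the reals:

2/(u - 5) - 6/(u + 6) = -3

u = -3.8368 or u = 4.1701

Multiply both sides by (u - 5)(u + 6):
2(u + 6) - 6(u - 5) = -3(u - 5)(u + 6).
Expand and collect terms: -3u^2 + u + 48 = 0.
By the quadratic formula, u = (-1 +/- sqrt(577)) / -6, so u ~= -3.8368 or u ~= 4.1701.
Neither value makes a denominator zero (u != 5, u != -6), so both are valid.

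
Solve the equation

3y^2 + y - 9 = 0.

Discriminant: (1)^2 - 4*3*(-9) = 109.
Quadratic formula: y = (-1 +/- sqrt(109)) / 6.
So y = -1/6 + sqrt(109)/6 ~= 1.5734 or y = -sqrt(109)/6 - 1/6 ~= -1.9067.

y = -1.9067 or y = 1.5734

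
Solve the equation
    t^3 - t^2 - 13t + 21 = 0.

Possible rational roots are divisors of 21. Testing t = 3 gives 0, so (t - 3) is a factor.
Divide: t^3 - t^2 - 13t + 21 = (t - 3)(t^2 + 2t - 7).
Apply the quadratic formula to t^2 + 2t - 7 = 0: t = (-2 +/- sqrt(32))/2, i.e. t ~= 1.8284 or t ~= -3.8284.

t = -3.8284 or t = 1.8284 or t = 3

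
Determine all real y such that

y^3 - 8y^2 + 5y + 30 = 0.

y = -1.5311 or y = 3 or y = 6.5311

Possible rational roots are divisors of 30. Testing y = 3 gives 0, so (y - 3) is a factor.
Divide: y^3 - 8y^2 + 5y + 30 = (y - 3)(y^2 - 5y - 10).
Apply the quadratic formula to y^2 - 5y - 10 = 0: y = (5 +/- sqrt(65))/2, i.e. y ~= 6.5311 or y ~= -1.5311.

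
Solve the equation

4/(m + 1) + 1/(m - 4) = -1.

Multiply both sides by (m + 1)(m - 4):
4(m - 4) + (m + 1) = -(m + 1)(m - 4).
Expand and collect terms: -m² - 2m + 19 = 0.
By the quadratic formula, m = (2 ± √80) / -2, so m ≈ -5.4721 or m ≈ 3.4721.
Neither value makes a denominator zero (m ≠ -1, m ≠ 4), so both are valid.

m = -5.4721 or m = 3.4721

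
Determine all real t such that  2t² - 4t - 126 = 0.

Factor: 2(t + 7)(t - 9) = 0.
So t = -7 or t = 9.

t = -7 or t = 9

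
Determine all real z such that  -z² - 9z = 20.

z = -5 or z = -4

Bring every term to one side: -z² - 9z - 20 = 0.
Factor: -1(z + 5)(z + 4) = 0.
So z = -5 or z = -4.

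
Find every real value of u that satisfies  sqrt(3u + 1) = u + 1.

Square both sides: 3u + 1 = (u + 1)^2.
Expand and rearrange: u^2 - u = 0.
Solving gives u = 1 or u = 0.
Check each candidate in the original equation:
  u = 1: sqrt(4) = 2, while u + 1 = 2 — valid.
  u = 0: sqrt(1) = 1, while u + 1 = 1 — valid.

u = 0 or u = 1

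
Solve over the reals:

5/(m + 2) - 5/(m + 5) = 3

Multiply both sides by (m + 2)(m + 5):
5(m + 5) - 5(m + 2) = 3(m + 2)(m + 5).
Expand and collect terms: 3m² + 21m + 15 = 0.
By the quadratic formula, m = (-21 ± √261) / 6, so m ≈ -0.8074 or m ≈ -6.1926.
Neither value makes a denominator zero (m ≠ -2, m ≠ -5), so both are valid.

m = -6.1926 or m = -0.8074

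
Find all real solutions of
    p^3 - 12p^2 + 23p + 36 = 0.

p = -1 or p = 4 or p = 9

Possible rational roots are divisors of 36. Testing p = 4 gives 0, so (p - 4) is a factor.
Divide: p^3 - 12p^2 + 23p + 36 = (p - 4)(p^2 - 8p - 9).
Factor the quadratic: p = 9 or p = -1.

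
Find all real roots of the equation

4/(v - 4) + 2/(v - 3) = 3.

Multiply both sides by (v - 4)(v - 3):
4(v - 3) + 2(v - 4) = 3(v - 4)(v - 3).
Expand and collect terms: 3v² - 27v + 56 = 0.
By the quadratic formula, v = (27 ± √57) / 6, so v ≈ 5.7583 or v ≈ 3.2417.
Neither value makes a denominator zero (v ≠ 4, v ≠ 3), so both are valid.

v = 3.2417 or v = 5.7583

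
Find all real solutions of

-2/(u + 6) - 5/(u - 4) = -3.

Multiply both sides by (u + 6)(u - 4):
-2(u - 4) - 5(u + 6) = -3(u + 6)(u - 4).
Expand and collect terms: -3u^2 + u + 94 = 0.
By the quadratic formula, u = (-1 +/- sqrt(1129)) / -6, so u ~= -5.4334 or u ~= 5.7668.
Neither value makes a denominator zero (u != -6, u != 4), so both are valid.

u = -5.4334 or u = 5.7668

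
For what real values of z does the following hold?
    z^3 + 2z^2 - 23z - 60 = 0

Possible rational roots are divisors of -60. Testing z = 5 gives 0, so (z - 5) is a factor.
Divide: z^3 + 2z^2 - 23z - 60 = (z - 5)(z^2 + 7z + 12).
Factor the quadratic: z = -3 or z = -4.

z = -4 or z = -3 or z = 5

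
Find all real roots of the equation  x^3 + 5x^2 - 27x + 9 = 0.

Possible rational roots are divisors of 9. Testing x = 3 gives 0, so (x - 3) is a factor.
Divide: x^3 + 5x^2 - 27x + 9 = (x - 3)(x^2 + 8x - 3).
Apply the quadratic formula to x^2 + 8x - 3 = 0: x = (-8 +/- sqrt(76))/2, i.e. x ~= 0.3589 or x ~= -8.3589.

x = -8.3589 or x = 0.3589 or x = 3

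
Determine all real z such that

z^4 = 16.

z = -2 or z = 2

Let u = z^2. The equation becomes u^2 - 16 = 0.
Factor: (u + 4)(u - 4) = 0, so u = -4 or u = 4.
z^2 = -4 < 0 has no real solution.
z^2 = 4 gives z = +/-2.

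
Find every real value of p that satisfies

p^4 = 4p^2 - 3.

Let u = p^2. The equation becomes u^2 - 4u + 3 = 0.
Factor: (u - 1)(u - 3) = 0, so u = 1 or u = 3.
p^2 = 1 gives p = +/-1.
p^2 = 3 gives p = +/-sqrt(3) ~= +/-1.7321.

p = -1.7321 or p = -1 or p = 1 or p = 1.7321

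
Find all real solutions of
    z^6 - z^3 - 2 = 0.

Let u = z^3. The equation becomes u^2 - u - 2 = 0.
Factor: (u + 1)(u - 2) = 0, so u = -1 or u = 2.
z^3 = -1 gives z = -1.
z^3 = 2 gives z = (2)^(1/3) ~= 1.2599.

z = -1 or z = 1.2599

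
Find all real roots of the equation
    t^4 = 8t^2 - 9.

Let u = t^2. The equation becomes u^2 - 8u + 9 = 0.
By the quadratic formula, u = sqrt(7) + 4 or u = 4 - sqrt(7).
t^2 = sqrt(7) + 4 gives t = +/-sqrt(sqrt(7) + 4) ~= +/-2.5779.
t^2 = 4 - sqrt(7) gives t = +/-sqrt(4 - sqrt(7)) ~= +/-1.1637.

t = -2.5779 or t = -1.1637 or t = 1.1637 or t = 2.5779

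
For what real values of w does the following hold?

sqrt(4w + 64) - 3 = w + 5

w = 0

Isolate the radical: sqrt(4w + 64) = w + 8.
Square both sides: 4w + 64 = (w + 8)^2.
Expand and rearrange: w^2 + 12w = 0.
Solving gives w = 0 or w = -12.
Check each candidate in the original equation:
  w = 0: sqrt(64) = 8, while w + 8 = 8 — valid.
  w = -12: sqrt(16) = 4, while w + 8 = -4 — extraneous.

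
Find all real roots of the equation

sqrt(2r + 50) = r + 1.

r = 7

Square both sides: 2r + 50 = (r + 1)^2.
Expand and rearrange: r^2 - 49 = 0.
Solving gives r = 7 or r = -7.
Check each candidate in the original equation:
  r = 7: sqrt(64) = 8, while r + 1 = 8 — valid.
  r = -7: sqrt(36) = 6, while r + 1 = -6 — extraneous.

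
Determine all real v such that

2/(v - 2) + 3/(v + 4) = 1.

Multiply both sides by (v - 2)(v + 4):
2(v + 4) + 3(v - 2) = (v - 2)(v + 4).
Expand and collect terms: v² - 3v - 10 = 0.
Factor or apply the quadratic formula: v = 5 or v = -2.
Neither value makes a denominator zero (v ≠ 2, v ≠ -4), so both are valid.

v = -2 or v = 5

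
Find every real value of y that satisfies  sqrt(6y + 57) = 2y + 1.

Square both sides: 6y + 57 = (2y + 1)^2.
Expand and rearrange: 4y^2 - 2y - 56 = 0.
Solving gives y = 4 or y = -3.5.
Check each candidate in the original equation:
  y = 4: sqrt(81) = 9, while 2y + 1 = 9 — valid.
  y = -3.5: sqrt(36) = 6, while 2y + 1 = -6 — extraneous.

y = 4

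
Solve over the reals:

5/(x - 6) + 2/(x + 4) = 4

Multiply both sides by (x - 6)(x + 4):
5(x + 4) + 2(x - 6) = 4(x - 6)(x + 4).
Expand and collect terms: 4x² - 15x - 104 = 0.
By the quadratic formula, x = (15 ± √1889) / 8, so x ≈ 7.3078 or x ≈ -3.5578.
Neither value makes a denominator zero (x ≠ 6, x ≠ -4), so both are valid.

x = -3.5578 or x = 7.3078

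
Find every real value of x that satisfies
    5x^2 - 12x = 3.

Rearrange to standard form: 5x^2 - 12x - 3 = 0.
Discriminant: (-12)^2 - 4*5*(-3) = 204.
Quadratic formula: x = (12 +/- sqrt(204)) / 10.
So x = 6/5 + sqrt(51)/5 ~= 2.6283 or x = 6/5 - sqrt(51)/5 ~= -0.2283.

x = -0.2283 or x = 2.6283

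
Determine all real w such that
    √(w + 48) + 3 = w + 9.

Isolate the radical: √(w + 48) = w + 6.
Square both sides: w + 48 = (w + 6)².
Expand and rearrange: w² + 11w - 12 = 0.
Solving gives w = 1 or w = -12.
Check each candidate in the original equation:
  w = 1: √(49) = 7, while w + 6 = 7 — valid.
  w = -12: √(36) = 6, while w + 6 = -6 — extraneous.

w = 1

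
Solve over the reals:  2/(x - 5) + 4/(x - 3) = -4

Multiply both sides by (x - 5)(x - 3):
2(x - 3) + 4(x - 5) = -4(x - 5)(x - 3).
Expand and collect terms: -4x² + 26x - 34 = 0.
By the quadratic formula, x = (-26 ± √132) / -8, so x ≈ 1.8139 or x ≈ 4.6861.
Neither value makes a denominator zero (x ≠ 5, x ≠ 3), so both are valid.

x = 1.8139 or x = 4.6861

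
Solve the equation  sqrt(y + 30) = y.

y = 6

Square both sides: y + 30 = (y)^2.
Expand and rearrange: y^2 - y - 30 = 0.
Solving gives y = 6 or y = -5.
Check each candidate in the original equation:
  y = 6: sqrt(36) = 6, while y = 6 — valid.
  y = -5: sqrt(25) = 5, while y = -5 — extraneous.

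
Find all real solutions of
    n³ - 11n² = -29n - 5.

Rearrange: n³ - 11n² + 29n + 5 = 0.
Possible rational roots are divisors of 5. Testing n = 5 gives 0, so (n - 5) is a factor.
Divide: n³ - 11n² + 29n + 5 = (n - 5)(n² - 6n - 1).
Apply the quadratic formula to n² - 6n - 1 = 0: n = (6 ± √40)/2, i.e. n ≈ 6.1623 or n ≈ -0.1623.

n = -0.1623 or n = 5 or n = 6.1623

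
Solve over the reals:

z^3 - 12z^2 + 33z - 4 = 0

Possible rational roots are divisors of -4. Testing z = 4 gives 0, so (z - 4) is a factor.
Divide: z^3 - 12z^2 + 33z - 4 = (z - 4)(z^2 - 8z + 1).
Apply the quadratic formula to z^2 - 8z + 1 = 0: z = (8 +/- sqrt(60))/2, i.e. z ~= 7.873 or z ~= 0.127.

z = 0.127 or z = 4 or z = 7.873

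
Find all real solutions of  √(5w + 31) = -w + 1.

w = -3

Square both sides: 5w + 31 = (-w + 1)².
Expand and rearrange: w² - 7w - 30 = 0.
Solving gives w = 10 or w = -3.
Check each candidate in the original equation:
  w = 10: √(81) = 9, while -w + 1 = -9 — extraneous.
  w = -3: √(16) = 4, while -w + 1 = 4 — valid.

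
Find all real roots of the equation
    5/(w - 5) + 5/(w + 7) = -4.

w = -8.3788 or w = 3.8788

Multiply both sides by (w - 5)(w + 7):
5(w + 7) + 5(w - 5) = -4(w - 5)(w + 7).
Expand and collect terms: -4w² - 18w + 130 = 0.
By the quadratic formula, w = (18 ± √2404) / -8, so w ≈ -8.3788 or w ≈ 3.8788.
Neither value makes a denominator zero (w ≠ 5, w ≠ -7), so both are valid.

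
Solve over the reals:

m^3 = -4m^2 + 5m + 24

m = -3.3723 or m = -3 or m = 2.3723

Rearrange: m^3 + 4m^2 - 5m - 24 = 0.
Possible rational roots are divisors of -24. Testing m = -3 gives 0, so (m + 3) is a factor.
Divide: m^3 + 4m^2 - 5m - 24 = (m + 3)(m^2 + m - 8).
Apply the quadratic formula to m^2 + m - 8 = 0: m = (-1 +/- sqrt(33))/2, i.e. m ~= 2.3723 or m ~= -3.3723.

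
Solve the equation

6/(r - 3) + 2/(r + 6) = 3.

Multiply both sides by (r - 3)(r + 6):
6(r + 6) + 2(r - 3) = 3(r - 3)(r + 6).
Expand and collect terms: 3r² + r - 84 = 0.
By the quadratic formula, r = (-1 ± √1009) / 6, so r ≈ 5.1275 or r ≈ -5.4608.
Neither value makes a denominator zero (r ≠ 3, r ≠ -6), so both are valid.

r = -5.4608 or r = 5.1275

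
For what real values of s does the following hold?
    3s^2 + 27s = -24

s = -8 or s = -1

Bring every term to one side: 3s^2 + 27s + 24 = 0.
Factor: 3(s + 8)(s + 1) = 0.
So s = -8 or s = -1.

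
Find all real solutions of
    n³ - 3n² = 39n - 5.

Rearrange: n³ - 3n² - 39n + 5 = 0.
Possible rational roots are divisors of 5. Testing n = -5 gives 0, so (n + 5) is a factor.
Divide: n³ - 3n² - 39n + 5 = (n + 5)(n² - 8n + 1).
Apply the quadratic formula to n² - 8n + 1 = 0: n = (8 ± √60)/2, i.e. n ≈ 7.873 or n ≈ 0.127.

n = -5 or n = 0.127 or n = 7.873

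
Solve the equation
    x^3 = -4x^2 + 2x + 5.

Rearrange: x^3 + 4x^2 - 2x - 5 = 0.
Possible rational roots are divisors of -5. Testing x = -1 gives 0, so (x + 1) is a factor.
Divide: x^3 + 4x^2 - 2x - 5 = (x + 1)(x^2 + 3x - 5).
Apply the quadratic formula to x^2 + 3x - 5 = 0: x = (-3 +/- sqrt(29))/2, i.e. x ~= 1.1926 or x ~= -4.1926.

x = -4.1926 or x = -1 or x = 1.1926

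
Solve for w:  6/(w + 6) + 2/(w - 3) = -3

Multiply both sides by (w + 6)(w - 3):
6(w - 3) + 2(w + 6) = -3(w + 6)(w - 3).
Expand and collect terms: -3w² - 17w + 60 = 0.
By the quadratic formula, w = (17 ± √1009) / -6, so w ≈ -8.1275 or w ≈ 2.4608.
Neither value makes a denominator zero (w ≠ -6, w ≠ 3), so both are valid.

w = -8.1275 or w = 2.4608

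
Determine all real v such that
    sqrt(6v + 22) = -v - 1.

Square both sides: 6v + 22 = (-v - 1)^2.
Expand and rearrange: v^2 - 4v - 21 = 0.
Solving gives v = 7 or v = -3.
Check each candidate in the original equation:
  v = 7: sqrt(64) = 8, while -v - 1 = -8 — extraneous.
  v = -3: sqrt(4) = 2, while -v - 1 = 2 — valid.

v = -3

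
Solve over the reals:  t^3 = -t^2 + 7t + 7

t = -2.6458 or t = -1 or t = 2.6458

Rearrange: t^3 + t^2 - 7t - 7 = 0.
Possible rational roots are divisors of -7. Testing t = -1 gives 0, so (t + 1) is a factor.
Divide: t^3 + t^2 - 7t - 7 = (t + 1)(t^2 - 7).
Apply the quadratic formula to t^2 - 7 = 0: t = (0 +/- sqrt(28))/2, i.e. t ~= 2.6458 or t ~= -2.6458.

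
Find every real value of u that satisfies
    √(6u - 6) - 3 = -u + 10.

Isolate the radical: √(6u - 6) = -u + 13.
Square both sides: 6u - 6 = (-u + 13)².
Expand and rearrange: u² - 32u + 175 = 0.
Solving gives u = 25 or u = 7.
Check each candidate in the original equation:
  u = 25: √(144) = 12, while -u + 13 = -12 — extraneous.
  u = 7: √(36) = 6, while -u + 13 = 6 — valid.

u = 7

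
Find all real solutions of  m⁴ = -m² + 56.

Let u = m². The equation becomes u² + u - 56 = 0.
Factor: (u + 8)(u - 7) = 0, so u = -8 or u = 7.
m² = -8 < 0 has no real solution.
m² = 7 gives m = ±√(7) ≈ ±2.6458.

m = -2.6458 or m = 2.6458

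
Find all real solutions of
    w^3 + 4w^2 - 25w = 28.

w = -7 or w = -1 or w = 4

Rearrange: w^3 + 4w^2 - 25w - 28 = 0.
Possible rational roots are divisors of -28. Testing w = 4 gives 0, so (w - 4) is a factor.
Divide: w^3 + 4w^2 - 25w - 28 = (w - 4)(w^2 + 8w + 7).
Factor the quadratic: w = -1 or w = -7.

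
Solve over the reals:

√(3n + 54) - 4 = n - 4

Isolate the radical: √(3n + 54) = n.
Square both sides: 3n + 54 = (n)².
Expand and rearrange: n² - 3n - 54 = 0.
Solving gives n = 9 or n = -6.
Check each candidate in the original equation:
  n = 9: √(81) = 9, while n = 9 — valid.
  n = -6: √(36) = 6, while n = -6 — extraneous.

n = 9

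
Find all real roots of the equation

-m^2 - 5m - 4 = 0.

m = -4 or m = -1

Factor: -1(m + 4)(m + 1) = 0.
So m = -4 or m = -1.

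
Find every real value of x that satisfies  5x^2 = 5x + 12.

Rearrange to standard form: 5x^2 - 5x - 12 = 0.
Discriminant: (-5)^2 - 4*5*(-12) = 265.
Quadratic formula: x = (5 +/- sqrt(265)) / 10.
So x = 1/2 + sqrt(265)/10 ~= 2.1279 or x = 1/2 - sqrt(265)/10 ~= -1.1279.

x = -1.1279 or x = 2.1279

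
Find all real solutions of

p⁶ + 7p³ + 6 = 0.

Let u = p³. The equation becomes u² + 7u + 6 = 0.
Factor: (u + 1)(u + 6) = 0, so u = -1 or u = -6.
p³ = -1 gives p = -1.
p³ = -6 gives p = -∛(6) ≈ -1.8171.

p = -1.8171 or p = -1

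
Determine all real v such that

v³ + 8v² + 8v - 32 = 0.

Possible rational roots are divisors of -32. Testing v = -4 gives 0, so (v + 4) is a factor.
Divide: v³ + 8v² + 8v - 32 = (v + 4)(v² + 4v - 8).
Apply the quadratic formula to v² + 4v - 8 = 0: v = (-4 ± √48)/2, i.e. v ≈ 1.4641 or v ≈ -5.4641.

v = -5.4641 or v = -4 or v = 1.4641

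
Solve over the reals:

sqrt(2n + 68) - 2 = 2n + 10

n = -2

Isolate the radical: sqrt(2n + 68) = 2n + 12.
Square both sides: 2n + 68 = (2n + 12)^2.
Expand and rearrange: 4n^2 + 46n + 76 = 0.
Solving gives n = -2 or n = -9.5.
Check each candidate in the original equation:
  n = -2: sqrt(64) = 8, while 2n + 12 = 8 — valid.
  n = -9.5: sqrt(49) = 7, while 2n + 12 = -7 — extraneous.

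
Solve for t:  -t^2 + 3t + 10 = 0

t = -2 or t = 5

Factor: -1(t - 5)(t + 2) = 0.
So t = 5 or t = -2.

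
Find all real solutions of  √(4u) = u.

u = 0 or u = 4

Square both sides: 4u = (u)².
Expand and rearrange: u² - 4u = 0.
Solving gives u = 4 or u = 0.
Check each candidate in the original equation:
  u = 4: √(16) = 4, while u = 4 — valid.
  u = 0: √(0) = 0, while u = 0 — valid.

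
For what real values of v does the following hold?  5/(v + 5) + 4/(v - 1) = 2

v = -3.2944 or v = 3.7944

Multiply both sides by (v + 5)(v - 1):
5(v - 1) + 4(v + 5) = 2(v + 5)(v - 1).
Expand and collect terms: 2v^2 - v - 25 = 0.
By the quadratic formula, v = (1 +/- sqrt(201)) / 4, so v ~= 3.7944 or v ~= -3.2944.
Neither value makes a denominator zero (v != -5, v != 1), so both are valid.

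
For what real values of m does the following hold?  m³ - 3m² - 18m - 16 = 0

Possible rational roots are divisors of -16. Testing m = -2 gives 0, so (m + 2) is a factor.
Divide: m³ - 3m² - 18m - 16 = (m + 2)(m² - 5m - 8).
Apply the quadratic formula to m² - 5m - 8 = 0: m = (5 ± √57)/2, i.e. m ≈ 6.2749 or m ≈ -1.2749.

m = -2 or m = -1.2749 or m = 6.2749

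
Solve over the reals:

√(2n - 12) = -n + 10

Square both sides: 2n - 12 = (-n + 10)².
Expand and rearrange: n² - 22n + 112 = 0.
Solving gives n = 14 or n = 8.
Check each candidate in the original equation:
  n = 14: √(16) = 4, while -n + 10 = -4 — extraneous.
  n = 8: √(4) = 2, while -n + 10 = 2 — valid.

n = 8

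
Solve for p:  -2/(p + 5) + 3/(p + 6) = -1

Multiply both sides by (p + 5)(p + 6):
-2(p + 6) + 3(p + 5) = -(p + 5)(p + 6).
Expand and collect terms: -p^2 - 12p - 33 = 0.
By the quadratic formula, p = (12 +/- sqrt(12)) / -2, so p ~= -7.7321 or p ~= -4.2679.
Neither value makes a denominator zero (p != -5, p != -6), so both are valid.

p = -7.7321 or p = -4.2679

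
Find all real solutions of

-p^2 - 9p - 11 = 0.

Discriminant: (-9)^2 - 4*(-1)*(-11) = 37.
Quadratic formula: p = (9 +/- sqrt(37)) / (-2).
So p = -9/2 - sqrt(37)/2 ~= -7.5414 or p = -9/2 + sqrt(37)/2 ~= -1.4586.

p = -7.5414 or p = -1.4586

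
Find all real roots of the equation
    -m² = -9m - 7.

Rearrange to standard form: -m² + 9m + 7 = 0.
Discriminant: (9)² − 4·(-1)·7 = 109.
Quadratic formula: m = (-9 ± √109) / (-2).
So m = 9/2 - √(109)/2 ≈ -0.7202 or m = 9/2 + √(109)/2 ≈ 9.7202.

m = -0.7202 or m = 9.7202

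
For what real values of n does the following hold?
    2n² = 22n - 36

Bring every term to one side: 2n² - 22n + 36 = 0.
Factor: 2(n - 2)(n - 9) = 0.
So n = 2 or n = 9.

n = 2 or n = 9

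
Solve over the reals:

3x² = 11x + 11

Rearrange to standard form: 3x² - 11x - 11 = 0.
Discriminant: (-11)² − 4·3·(-11) = 253.
Quadratic formula: x = (11 ± √253) / 6.
So x = 11/6 + √(253)/6 ≈ 4.4843 or x = 11/6 - √(253)/6 ≈ -0.8177.

x = -0.8177 or x = 4.4843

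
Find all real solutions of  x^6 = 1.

Let u = x^3. The equation becomes u^2 - 1 = 0.
Factor: (u + 1)(u - 1) = 0, so u = -1 or u = 1.
x^3 = -1 gives x = -1.
x^3 = 1 gives x = 1.

x = -1 or x = 1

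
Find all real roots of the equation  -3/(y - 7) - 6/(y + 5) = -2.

Multiply both sides by (y - 7)(y + 5):
-3(y + 5) - 6(y - 7) = -2(y - 7)(y + 5).
Expand and collect terms: -2y² + 13y + 43 = 0.
By the quadratic formula, y = (-13 ± √513) / -4, so y ≈ -2.4124 or y ≈ 8.9124.
Neither value makes a denominator zero (y ≠ 7, y ≠ -5), so both are valid.

y = -2.4124 or y = 8.9124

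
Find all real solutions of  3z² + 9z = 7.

Rearrange to standard form: 3z² + 9z - 7 = 0.
Discriminant: (9)² − 4·3·(-7) = 165.
Quadratic formula: z = (-9 ± √165) / 6.
So z = -3/2 + √(165)/6 ≈ 0.6409 or z = -√(165)/6 - 3/2 ≈ -3.6409.

z = -3.6409 or z = 0.6409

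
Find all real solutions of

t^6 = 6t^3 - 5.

Let u = t^3. The equation becomes u^2 - 6u + 5 = 0.
Factor: (u - 1)(u - 5) = 0, so u = 1 or u = 5.
t^3 = 1 gives t = 1.
t^3 = 5 gives t = (5)^(1/3) ~= 1.71.

t = 1 or t = 1.71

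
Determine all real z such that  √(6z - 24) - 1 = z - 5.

Isolate the radical: √(6z - 24) = z - 4.
Square both sides: 6z - 24 = (z - 4)².
Expand and rearrange: z² - 14z + 40 = 0.
Solving gives z = 10 or z = 4.
Check each candidate in the original equation:
  z = 10: √(36) = 6, while z - 4 = 6 — valid.
  z = 4: √(0) = 0, while z - 4 = 0 — valid.

z = 4 or z = 10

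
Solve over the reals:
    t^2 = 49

Bring every term to one side: t^2 - 49 = 0.
Factor: (t - 7)(t + 7) = 0.
So t = 7 or t = -7.

t = -7 or t = 7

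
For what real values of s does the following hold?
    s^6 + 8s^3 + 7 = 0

s = -1.9129 or s = -1

Let u = s^3. The equation becomes u^2 + 8u + 7 = 0.
Factor: (u + 1)(u + 7) = 0, so u = -1 or u = -7.
s^3 = -1 gives s = -1.
s^3 = -7 gives s = -(7)^(1/3) ~= -1.9129.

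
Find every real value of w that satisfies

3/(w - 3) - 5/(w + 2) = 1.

Multiply both sides by (w - 3)(w + 2):
3(w + 2) - 5(w - 3) = (w - 3)(w + 2).
Expand and collect terms: w² + w - 27 = 0.
By the quadratic formula, w = (-1 ± √109) / 2, so w ≈ 4.7202 or w ≈ -5.7202.
Neither value makes a denominator zero (w ≠ 3, w ≠ -2), so both are valid.

w = -5.7202 or w = 4.7202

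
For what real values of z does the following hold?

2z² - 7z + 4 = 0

Discriminant: (-7)² − 4·2·4 = 17.
Quadratic formula: z = (7 ± √17) / 4.
So z = √(17)/4 + 7/4 ≈ 2.7808 or z = 7/4 - √(17)/4 ≈ 0.7192.

z = 0.7192 or z = 2.7808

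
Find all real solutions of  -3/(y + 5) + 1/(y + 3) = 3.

Multiply both sides by (y + 5)(y + 3):
-3(y + 3) + (y + 5) = 3(y + 5)(y + 3).
Expand and collect terms: 3y^2 + 26y + 49 = 0.
By the quadratic formula, y = (-26 +/- sqrt(88)) / 6, so y ~= -2.7699 or y ~= -5.8968.
Neither value makes a denominator zero (y != -5, y != -3), so both are valid.

y = -5.8968 or y = -2.7699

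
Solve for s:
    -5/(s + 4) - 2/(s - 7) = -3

s = -2.4432 or s = 7.7766

Multiply both sides by (s + 4)(s - 7):
-5(s - 7) - 2(s + 4) = -3(s + 4)(s - 7).
Expand and collect terms: -3s² + 16s + 57 = 0.
By the quadratic formula, s = (-16 ± √940) / -6, so s ≈ -2.4432 or s ≈ 7.7766.
Neither value makes a denominator zero (s ≠ -4, s ≠ 7), so both are valid.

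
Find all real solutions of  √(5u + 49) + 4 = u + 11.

Isolate the radical: √(5u + 49) = u + 7.
Square both sides: 5u + 49 = (u + 7)².
Expand and rearrange: u² + 9u = 0.
Solving gives u = 0 or u = -9.
Check each candidate in the original equation:
  u = 0: √(49) = 7, while u + 7 = 7 — valid.
  u = -9: √(4) = 2, while u + 7 = -2 — extraneous.

u = 0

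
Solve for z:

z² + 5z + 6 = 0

z = -3 or z = -2

Factor: (z + 2)(z + 3) = 0.
So z = -2 or z = -3.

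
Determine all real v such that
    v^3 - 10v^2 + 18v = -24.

Rearrange: v^3 - 10v^2 + 18v + 24 = 0.
Possible rational roots are divisors of 24. Testing v = 4 gives 0, so (v - 4) is a factor.
Divide: v^3 - 10v^2 + 18v + 24 = (v - 4)(v^2 - 6v - 6).
Apply the quadratic formula to v^2 - 6v - 6 = 0: v = (6 +/- sqrt(60))/2, i.e. v ~= 6.873 or v ~= -0.873.

v = -0.873 or v = 4 or v = 6.873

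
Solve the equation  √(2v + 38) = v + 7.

v = -1

Square both sides: 2v + 38 = (v + 7)².
Expand and rearrange: v² + 12v + 11 = 0.
Solving gives v = -1 or v = -11.
Check each candidate in the original equation:
  v = -1: √(36) = 6, while v + 7 = 6 — valid.
  v = -11: √(16) = 4, while v + 7 = -4 — extraneous.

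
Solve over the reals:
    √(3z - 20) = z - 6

Square both sides: 3z - 20 = (z - 6)².
Expand and rearrange: z² - 15z + 56 = 0.
Solving gives z = 8 or z = 7.
Check each candidate in the original equation:
  z = 8: √(4) = 2, while z - 6 = 2 — valid.
  z = 7: √(1) = 1, while z - 6 = 1 — valid.

z = 7 or z = 8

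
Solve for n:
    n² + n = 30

Bring every term to one side: n² + n - 30 = 0.
Factor: (n - 5)(n + 6) = 0.
So n = 5 or n = -6.

n = -6 or n = 5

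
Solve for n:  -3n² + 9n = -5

n = -0.4791 or n = 3.4791

Rearrange to standard form: -3n² + 9n + 5 = 0.
Discriminant: (9)² − 4·(-3)·5 = 141.
Quadratic formula: n = (-9 ± √141) / (-6).
So n = 3/2 - √(141)/6 ≈ -0.4791 or n = 3/2 + √(141)/6 ≈ 3.4791.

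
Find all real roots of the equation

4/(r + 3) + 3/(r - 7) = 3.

Multiply both sides by (r + 3)(r - 7):
4(r - 7) + 3(r + 3) = 3(r + 3)(r - 7).
Expand and collect terms: 3r² - 19r - 44 = 0.
By the quadratic formula, r = (19 ± √889) / 6, so r ≈ 8.136 or r ≈ -1.8027.
Neither value makes a denominator zero (r ≠ -3, r ≠ 7), so both are valid.

r = -1.8027 or r = 8.136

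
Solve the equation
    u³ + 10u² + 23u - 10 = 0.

u = -5.3723 or u = -5 or u = 0.3723

Possible rational roots are divisors of -10. Testing u = -5 gives 0, so (u + 5) is a factor.
Divide: u³ + 10u² + 23u - 10 = (u + 5)(u² + 5u - 2).
Apply the quadratic formula to u² + 5u - 2 = 0: u = (-5 ± √33)/2, i.e. u ≈ 0.3723 or u ≈ -5.3723.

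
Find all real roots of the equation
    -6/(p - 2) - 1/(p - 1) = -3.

p = 1.1032 or p = 4.2301

Multiply both sides by (p - 2)(p - 1):
-6(p - 1) - (p - 2) = -3(p - 2)(p - 1).
Expand and collect terms: -3p² + 16p - 14 = 0.
By the quadratic formula, p = (-16 ± √88) / -6, so p ≈ 1.1032 or p ≈ 4.2301.
Neither value makes a denominator zero (p ≠ 2, p ≠ 1), so both are valid.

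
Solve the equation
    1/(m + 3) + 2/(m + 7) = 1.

m = -5.5616 or m = -1.4384

Multiply both sides by (m + 3)(m + 7):
(m + 7) + 2(m + 3) = (m + 3)(m + 7).
Expand and collect terms: m² + 7m + 8 = 0.
By the quadratic formula, m = (-7 ± √17) / 2, so m ≈ -1.4384 or m ≈ -5.5616.
Neither value makes a denominator zero (m ≠ -3, m ≠ -7), so both are valid.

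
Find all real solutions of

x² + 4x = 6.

Rearrange to standard form: x² + 4x - 6 = 0.
Discriminant: (4)² − 4·1·(-6) = 40.
Quadratic formula: x = (-4 ± √40) / 2.
So x = -2 + √(10) ≈ 1.1623 or x = -√(10) - 2 ≈ -5.1623.

x = -5.1623 or x = 1.1623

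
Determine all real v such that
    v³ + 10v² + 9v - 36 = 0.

Possible rational roots are divisors of -36. Testing v = -3 gives 0, so (v + 3) is a factor.
Divide: v³ + 10v² + 9v - 36 = (v + 3)(v² + 7v - 12).
Apply the quadratic formula to v² + 7v - 12 = 0: v = (-7 ± √97)/2, i.e. v ≈ 1.4244 or v ≈ -8.4244.

v = -8.4244 or v = -3 or v = 1.4244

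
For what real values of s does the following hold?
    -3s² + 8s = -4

s = -0.4305 or s = 3.0972

Rearrange to standard form: -3s² + 8s + 4 = 0.
Discriminant: (8)² − 4·(-3)·4 = 112.
Quadratic formula: s = (-8 ± √112) / (-6).
So s = 4/3 - 2·√(7)/3 ≈ -0.4305 or s = 4/3 + 2·√(7)/3 ≈ 3.0972.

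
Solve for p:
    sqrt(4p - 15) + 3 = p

p = 4 or p = 6

Isolate the radical: sqrt(4p - 15) = p - 3.
Square both sides: 4p - 15 = (p - 3)^2.
Expand and rearrange: p^2 - 10p + 24 = 0.
Solving gives p = 6 or p = 4.
Check each candidate in the original equation:
  p = 6: sqrt(9) = 3, while p - 3 = 3 — valid.
  p = 4: sqrt(1) = 1, while p - 3 = 1 — valid.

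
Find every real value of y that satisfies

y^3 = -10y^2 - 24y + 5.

y = -5.1926 or y = -5 or y = 0.1926

Rearrange: y^3 + 10y^2 + 24y - 5 = 0.
Possible rational roots are divisors of -5. Testing y = -5 gives 0, so (y + 5) is a factor.
Divide: y^3 + 10y^2 + 24y - 5 = (y + 5)(y^2 + 5y - 1).
Apply the quadratic formula to y^2 + 5y - 1 = 0: y = (-5 +/- sqrt(29))/2, i.e. y ~= 0.1926 or y ~= -5.1926.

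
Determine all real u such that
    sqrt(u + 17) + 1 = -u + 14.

u = 8

Isolate the radical: sqrt(u + 17) = -u + 13.
Square both sides: u + 17 = (-u + 13)^2.
Expand and rearrange: u^2 - 27u + 152 = 0.
Solving gives u = 19 or u = 8.
Check each candidate in the original equation:
  u = 19: sqrt(36) = 6, while -u + 13 = -6 — extraneous.
  u = 8: sqrt(25) = 5, while -u + 13 = 5 — valid.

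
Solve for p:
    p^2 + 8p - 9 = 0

p = -9 or p = 1

Factor: (p - 1)(p + 9) = 0.
So p = 1 or p = -9.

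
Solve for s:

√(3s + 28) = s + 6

s = -1

Square both sides: 3s + 28 = (s + 6)².
Expand and rearrange: s² + 9s + 8 = 0.
Solving gives s = -1 or s = -8.
Check each candidate in the original equation:
  s = -1: √(25) = 5, while s + 6 = 5 — valid.
  s = -8: √(4) = 2, while s + 6 = -2 — extraneous.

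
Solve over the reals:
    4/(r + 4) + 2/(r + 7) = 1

r = -6.2749 or r = 1.2749

Multiply both sides by (r + 4)(r + 7):
4(r + 7) + 2(r + 4) = (r + 4)(r + 7).
Expand and collect terms: r^2 + 5r - 8 = 0.
By the quadratic formula, r = (-5 +/- sqrt(57)) / 2, so r ~= 1.2749 or r ~= -6.2749.
Neither value makes a denominator zero (r != -4, r != -7), so both are valid.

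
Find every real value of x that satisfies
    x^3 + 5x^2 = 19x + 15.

x = -7.3166 or x = -0.6834 or x = 3

Rearrange: x^3 + 5x^2 - 19x - 15 = 0.
Possible rational roots are divisors of -15. Testing x = 3 gives 0, so (x - 3) is a factor.
Divide: x^3 + 5x^2 - 19x - 15 = (x - 3)(x^2 + 8x + 5).
Apply the quadratic formula to x^2 + 8x + 5 = 0: x = (-8 +/- sqrt(44))/2, i.e. x ~= -0.6834 or x ~= -7.3166.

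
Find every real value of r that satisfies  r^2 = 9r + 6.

r = -0.6235 or r = 9.6235

Rearrange to standard form: r^2 - 9r - 6 = 0.
Discriminant: (-9)^2 - 4*1*(-6) = 105.
Quadratic formula: r = (9 +/- sqrt(105)) / 2.
So r = 9/2 + sqrt(105)/2 ~= 9.6235 or r = 9/2 - sqrt(105)/2 ~= -0.6235.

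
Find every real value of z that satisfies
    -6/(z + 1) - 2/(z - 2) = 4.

Multiply both sides by (z + 1)(z - 2):
-6(z - 2) - 2(z + 1) = 4(z + 1)(z - 2).
Expand and collect terms: 4z^2 + 4z - 18 = 0.
By the quadratic formula, z = (-4 +/- sqrt(304)) / 8, so z ~= 1.6794 or z ~= -2.6794.
Neither value makes a denominator zero (z != -1, z != 2), so both are valid.

z = -2.6794 or z = 1.6794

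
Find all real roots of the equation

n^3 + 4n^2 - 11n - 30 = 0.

Possible rational roots are divisors of -30. Testing n = -5 gives 0, so (n + 5) is a factor.
Divide: n^3 + 4n^2 - 11n - 30 = (n + 5)(n^2 - n - 6).
Factor the quadratic: n = 3 or n = -2.

n = -5 or n = -2 or n = 3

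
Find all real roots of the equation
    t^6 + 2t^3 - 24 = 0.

Let u = t^3. The equation becomes u^2 + 2u - 24 = 0.
Factor: (u - 4)(u + 6) = 0, so u = 4 or u = -6.
t^3 = 4 gives t = (4)^(1/3) ~= 1.5874.
t^3 = -6 gives t = -(6)^(1/3) ~= -1.8171.

t = -1.8171 or t = 1.5874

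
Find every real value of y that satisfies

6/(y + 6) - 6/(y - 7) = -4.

y = -7.3581 or y = 8.3581

Multiply both sides by (y + 6)(y - 7):
6(y - 7) - 6(y + 6) = -4(y + 6)(y - 7).
Expand and collect terms: -4y^2 + 4y + 246 = 0.
By the quadratic formula, y = (-4 +/- sqrt(3952)) / -8, so y ~= -7.3581 or y ~= 8.3581.
Neither value makes a denominator zero (y != -6, y != 7), so both are valid.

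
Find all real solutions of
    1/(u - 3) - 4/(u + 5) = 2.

u = -6.9039 or u = 3.4039

Multiply both sides by (u - 3)(u + 5):
(u + 5) - 4(u - 3) = 2(u - 3)(u + 5).
Expand and collect terms: 2u^2 + 7u - 47 = 0.
By the quadratic formula, u = (-7 +/- sqrt(425)) / 4, so u ~= 3.4039 or u ~= -6.9039.
Neither value makes a denominator zero (u != 3, u != -5), so both are valid.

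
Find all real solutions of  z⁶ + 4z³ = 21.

Let u = z³. The equation becomes u² + 4u - 21 = 0.
Factor: (u + 7)(u - 3) = 0, so u = -7 or u = 3.
z³ = -7 gives z = -∛(7) ≈ -1.9129.
z³ = 3 gives z = ∛(3) ≈ 1.4422.

z = -1.9129 or z = 1.4422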